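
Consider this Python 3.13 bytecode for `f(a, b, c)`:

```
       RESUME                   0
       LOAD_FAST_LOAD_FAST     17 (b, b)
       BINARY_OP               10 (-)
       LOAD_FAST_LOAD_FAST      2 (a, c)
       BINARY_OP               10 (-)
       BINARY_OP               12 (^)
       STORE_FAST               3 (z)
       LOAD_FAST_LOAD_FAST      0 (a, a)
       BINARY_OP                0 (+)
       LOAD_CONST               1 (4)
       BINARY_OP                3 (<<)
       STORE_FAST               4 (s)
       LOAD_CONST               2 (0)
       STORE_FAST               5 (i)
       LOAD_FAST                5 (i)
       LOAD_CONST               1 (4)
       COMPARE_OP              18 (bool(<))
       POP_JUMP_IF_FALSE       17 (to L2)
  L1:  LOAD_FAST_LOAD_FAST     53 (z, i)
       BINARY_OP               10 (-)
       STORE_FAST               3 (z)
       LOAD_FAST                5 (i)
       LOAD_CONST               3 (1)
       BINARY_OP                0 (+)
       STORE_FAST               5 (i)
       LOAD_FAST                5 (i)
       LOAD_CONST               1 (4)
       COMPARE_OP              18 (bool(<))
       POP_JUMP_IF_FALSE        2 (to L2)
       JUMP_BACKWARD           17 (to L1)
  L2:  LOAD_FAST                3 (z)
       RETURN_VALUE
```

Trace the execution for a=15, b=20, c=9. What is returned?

LOAD_FAST_LOAD_FAST b,b → push 20,20. Stack: [20, 20]
BINARY_OP - → 20 - 20 = 0. Stack: [0]
LOAD_FAST_LOAD_FAST a,c → push 15,9. Stack: [0, 15, 9]
BINARY_OP - → 15 - 9 = 6. Stack: [0, 6]
BINARY_OP ^ → 0 ^ 6 = 6. Stack: [6]
STORE_FAST z → z=6. Stack: []
LOAD_FAST_LOAD_FAST a,a → push 15,15. Stack: [15, 15]
BINARY_OP + → 15 + 15 = 30. Stack: [30]
LOAD_CONST → push 4. Stack: [30, 4]
BINARY_OP << → 30 << 4 = 480. Stack: [480]
STORE_FAST s → s=480. Stack: []
LOAD_CONST → push 0. Stack: [0]
STORE_FAST i → i=0. Stack: []
LOAD_FAST i → push 0. Stack: [0]
LOAD_CONST → push 4. Stack: [0, 4]
COMPARE_OP bool(<) → 0 vs 4 = True. Stack: [True]
POP_JUMP_IF_FALSE → pop True; no jump. Stack: []
LOAD_FAST_LOAD_FAST z,i → push 6,0. Stack: [6, 0]
BINARY_OP - → 6 - 0 = 6. Stack: [6]
STORE_FAST z → z=6. Stack: []
LOAD_FAST i → push 0. Stack: [0]
LOAD_CONST → push 1. Stack: [0, 1]
BINARY_OP + → 0 + 1 = 1. Stack: [1]
STORE_FAST i → i=1. Stack: []
LOAD_FAST i → push 1. Stack: [1]
LOAD_CONST → push 4. Stack: [1, 4]
COMPARE_OP bool(<) → 1 vs 4 = True. Stack: [True]
POP_JUMP_IF_FALSE → pop True; no jump. Stack: []
LOAD_FAST_LOAD_FAST z,i → push 6,1. Stack: [6, 1]
BINARY_OP - → 6 - 1 = 5. Stack: [5]
STORE_FAST z → z=5. Stack: []
LOAD_FAST i → push 1. Stack: [1]
LOAD_CONST → push 1. Stack: [1, 1]
BINARY_OP + → 1 + 1 = 2. Stack: [2]
STORE_FAST i → i=2. Stack: []
LOAD_FAST i → push 2. Stack: [2]
LOAD_CONST → push 4. Stack: [2, 4]
COMPARE_OP bool(<) → 2 vs 4 = True. Stack: [True]
POP_JUMP_IF_FALSE → pop True; no jump. Stack: []
LOAD_FAST_LOAD_FAST z,i → push 5,2. Stack: [5, 2]
BINARY_OP - → 5 - 2 = 3. Stack: [3]
STORE_FAST z → z=3. Stack: []
LOAD_FAST i → push 2. Stack: [2]
LOAD_CONST → push 1. Stack: [2, 1]
BINARY_OP + → 2 + 1 = 3. Stack: [3]
STORE_FAST i → i=3. Stack: []
LOAD_FAST i → push 3. Stack: [3]
LOAD_CONST → push 4. Stack: [3, 4]
COMPARE_OP bool(<) → 3 vs 4 = True. Stack: [True]
POP_JUMP_IF_FALSE → pop True; no jump. Stack: []
LOAD_FAST_LOAD_FAST z,i → push 3,3. Stack: [3, 3]
BINARY_OP - → 3 - 3 = 0. Stack: [0]
STORE_FAST z → z=0. Stack: []
LOAD_FAST i → push 3. Stack: [3]
LOAD_CONST → push 1. Stack: [3, 1]
BINARY_OP + → 3 + 1 = 4. Stack: [4]
STORE_FAST i → i=4. Stack: []
LOAD_FAST i → push 4. Stack: [4]
LOAD_CONST → push 4. Stack: [4, 4]
COMPARE_OP bool(<) → 4 vs 4 = False. Stack: [False]
POP_JUMP_IF_FALSE → pop False; jump. Stack: []
LOAD_FAST z → push 0. Stack: [0]
RETURN_VALUE → return 0.

0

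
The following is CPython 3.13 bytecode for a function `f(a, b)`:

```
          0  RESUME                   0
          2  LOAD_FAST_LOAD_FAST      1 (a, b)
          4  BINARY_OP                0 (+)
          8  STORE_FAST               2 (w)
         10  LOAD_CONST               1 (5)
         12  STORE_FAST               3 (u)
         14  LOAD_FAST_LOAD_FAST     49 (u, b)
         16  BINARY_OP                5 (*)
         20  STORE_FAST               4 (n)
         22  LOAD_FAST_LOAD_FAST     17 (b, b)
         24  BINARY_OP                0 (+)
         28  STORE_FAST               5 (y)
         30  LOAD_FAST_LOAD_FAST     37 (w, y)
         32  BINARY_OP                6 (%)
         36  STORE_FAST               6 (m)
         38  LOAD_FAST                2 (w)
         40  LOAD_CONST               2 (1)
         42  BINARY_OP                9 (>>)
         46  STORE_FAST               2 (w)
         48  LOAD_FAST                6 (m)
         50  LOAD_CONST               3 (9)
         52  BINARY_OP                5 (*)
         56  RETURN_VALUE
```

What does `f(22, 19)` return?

LOAD_FAST_LOAD_FAST a,b → push 22,19. Stack: [22, 19]
BINARY_OP + → 22 + 19 = 41. Stack: [41]
STORE_FAST w → w=41. Stack: []
LOAD_CONST → push 5. Stack: [5]
STORE_FAST u → u=5. Stack: []
LOAD_FAST_LOAD_FAST u,b → push 5,19. Stack: [5, 19]
BINARY_OP * → 5 * 19 = 95. Stack: [95]
STORE_FAST n → n=95. Stack: []
LOAD_FAST_LOAD_FAST b,b → push 19,19. Stack: [19, 19]
BINARY_OP + → 19 + 19 = 38. Stack: [38]
STORE_FAST y → y=38. Stack: []
LOAD_FAST_LOAD_FAST w,y → push 41,38. Stack: [41, 38]
BINARY_OP % → 41 % 38 = 3. Stack: [3]
STORE_FAST m → m=3. Stack: []
LOAD_FAST w → push 41. Stack: [41]
LOAD_CONST → push 1. Stack: [41, 1]
BINARY_OP >> → 41 >> 1 = 20. Stack: [20]
STORE_FAST w → w=20. Stack: []
LOAD_FAST m → push 3. Stack: [3]
LOAD_CONST → push 9. Stack: [3, 9]
BINARY_OP * → 3 * 9 = 27. Stack: [27]
RETURN_VALUE → return 27.

27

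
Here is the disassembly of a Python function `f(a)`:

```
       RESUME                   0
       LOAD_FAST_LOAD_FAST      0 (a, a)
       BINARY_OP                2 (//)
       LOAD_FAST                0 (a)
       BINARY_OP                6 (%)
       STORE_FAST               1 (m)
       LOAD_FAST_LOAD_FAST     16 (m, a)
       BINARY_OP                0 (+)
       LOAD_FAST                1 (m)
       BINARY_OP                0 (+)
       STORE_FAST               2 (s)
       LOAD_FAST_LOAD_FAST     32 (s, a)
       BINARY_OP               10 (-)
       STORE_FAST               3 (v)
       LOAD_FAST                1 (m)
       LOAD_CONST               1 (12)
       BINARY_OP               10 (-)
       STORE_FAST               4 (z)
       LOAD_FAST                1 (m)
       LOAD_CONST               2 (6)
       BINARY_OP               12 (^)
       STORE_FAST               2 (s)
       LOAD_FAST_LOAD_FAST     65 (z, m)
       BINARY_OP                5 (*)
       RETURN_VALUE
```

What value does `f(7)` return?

-11

LOAD_FAST_LOAD_FAST a,a → push 7,7. Stack: [7, 7]
BINARY_OP // → 7 // 7 = 1. Stack: [1]
LOAD_FAST a → push 7. Stack: [1, 7]
BINARY_OP % → 1 % 7 = 1. Stack: [1]
STORE_FAST m → m=1. Stack: []
LOAD_FAST_LOAD_FAST m,a → push 1,7. Stack: [1, 7]
BINARY_OP + → 1 + 7 = 8. Stack: [8]
LOAD_FAST m → push 1. Stack: [8, 1]
BINARY_OP + → 8 + 1 = 9. Stack: [9]
STORE_FAST s → s=9. Stack: []
LOAD_FAST_LOAD_FAST s,a → push 9,7. Stack: [9, 7]
BINARY_OP - → 9 - 7 = 2. Stack: [2]
STORE_FAST v → v=2. Stack: []
LOAD_FAST m → push 1. Stack: [1]
LOAD_CONST → push 12. Stack: [1, 12]
BINARY_OP - → 1 - 12 = -11. Stack: [-11]
STORE_FAST z → z=-11. Stack: []
LOAD_FAST m → push 1. Stack: [1]
LOAD_CONST → push 6. Stack: [1, 6]
BINARY_OP ^ → 1 ^ 6 = 7. Stack: [7]
STORE_FAST s → s=7. Stack: []
LOAD_FAST_LOAD_FAST z,m → push -11,1. Stack: [-11, 1]
BINARY_OP * → -11 * 1 = -11. Stack: [-11]
RETURN_VALUE → return -11.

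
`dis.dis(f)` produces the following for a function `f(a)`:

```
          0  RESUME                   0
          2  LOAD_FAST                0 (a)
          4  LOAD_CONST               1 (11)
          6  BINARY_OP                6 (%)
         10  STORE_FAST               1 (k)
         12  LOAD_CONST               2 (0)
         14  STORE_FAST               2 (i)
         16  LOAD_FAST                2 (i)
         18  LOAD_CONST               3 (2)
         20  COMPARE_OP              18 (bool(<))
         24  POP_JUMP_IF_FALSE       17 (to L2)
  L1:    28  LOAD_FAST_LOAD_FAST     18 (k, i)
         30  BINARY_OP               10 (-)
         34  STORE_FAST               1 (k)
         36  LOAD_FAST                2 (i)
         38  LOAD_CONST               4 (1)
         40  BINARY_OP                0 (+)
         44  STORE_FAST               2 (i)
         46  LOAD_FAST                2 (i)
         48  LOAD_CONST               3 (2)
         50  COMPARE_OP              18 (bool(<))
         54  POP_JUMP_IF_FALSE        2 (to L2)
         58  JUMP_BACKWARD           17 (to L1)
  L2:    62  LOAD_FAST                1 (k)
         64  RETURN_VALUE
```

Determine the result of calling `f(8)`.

7

LOAD_FAST a → push 8. Stack: [8]
LOAD_CONST → push 11. Stack: [8, 11]
BINARY_OP % → 8 % 11 = 8. Stack: [8]
STORE_FAST k → k=8. Stack: []
LOAD_CONST → push 0. Stack: [0]
STORE_FAST i → i=0. Stack: []
LOAD_FAST i → push 0. Stack: [0]
LOAD_CONST → push 2. Stack: [0, 2]
COMPARE_OP bool(<) → 0 vs 2 = True. Stack: [True]
POP_JUMP_IF_FALSE → pop True; no jump. Stack: []
LOAD_FAST_LOAD_FAST k,i → push 8,0. Stack: [8, 0]
BINARY_OP - → 8 - 0 = 8. Stack: [8]
STORE_FAST k → k=8. Stack: []
LOAD_FAST i → push 0. Stack: [0]
LOAD_CONST → push 1. Stack: [0, 1]
BINARY_OP + → 0 + 1 = 1. Stack: [1]
STORE_FAST i → i=1. Stack: []
LOAD_FAST i → push 1. Stack: [1]
LOAD_CONST → push 2. Stack: [1, 2]
COMPARE_OP bool(<) → 1 vs 2 = True. Stack: [True]
POP_JUMP_IF_FALSE → pop True; no jump. Stack: []
LOAD_FAST_LOAD_FAST k,i → push 8,1. Stack: [8, 1]
BINARY_OP - → 8 - 1 = 7. Stack: [7]
STORE_FAST k → k=7. Stack: []
LOAD_FAST i → push 1. Stack: [1]
LOAD_CONST → push 1. Stack: [1, 1]
BINARY_OP + → 1 + 1 = 2. Stack: [2]
STORE_FAST i → i=2. Stack: []
LOAD_FAST i → push 2. Stack: [2]
LOAD_CONST → push 2. Stack: [2, 2]
COMPARE_OP bool(<) → 2 vs 2 = False. Stack: [False]
POP_JUMP_IF_FALSE → pop False; jump. Stack: []
LOAD_FAST k → push 7. Stack: [7]
RETURN_VALUE → return 7.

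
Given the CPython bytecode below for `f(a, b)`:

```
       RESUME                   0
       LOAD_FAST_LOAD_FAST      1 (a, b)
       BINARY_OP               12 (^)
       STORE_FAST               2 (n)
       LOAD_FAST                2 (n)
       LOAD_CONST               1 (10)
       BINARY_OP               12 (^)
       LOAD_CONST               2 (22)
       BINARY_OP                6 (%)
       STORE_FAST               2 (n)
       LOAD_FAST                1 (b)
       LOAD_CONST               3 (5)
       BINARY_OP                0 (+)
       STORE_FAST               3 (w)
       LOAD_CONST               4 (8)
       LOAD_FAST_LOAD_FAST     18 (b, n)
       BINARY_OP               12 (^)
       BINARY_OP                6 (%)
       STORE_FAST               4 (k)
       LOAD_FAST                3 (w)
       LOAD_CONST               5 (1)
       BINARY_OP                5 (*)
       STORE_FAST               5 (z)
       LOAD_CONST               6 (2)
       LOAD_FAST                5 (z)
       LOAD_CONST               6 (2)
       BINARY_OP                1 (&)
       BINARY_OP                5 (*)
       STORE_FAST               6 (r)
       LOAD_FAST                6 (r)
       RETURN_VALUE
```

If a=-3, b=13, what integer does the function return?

4

LOAD_FAST_LOAD_FAST a,b → push -3,13. Stack: [-3, 13]
BINARY_OP ^ → -3 ^ 13 = -16. Stack: [-16]
STORE_FAST n → n=-16. Stack: []
LOAD_FAST n → push -16. Stack: [-16]
LOAD_CONST → push 10. Stack: [-16, 10]
BINARY_OP ^ → -16 ^ 10 = -6. Stack: [-6]
LOAD_CONST → push 22. Stack: [-6, 22]
BINARY_OP % → -6 % 22 = 16. Stack: [16]
STORE_FAST n → n=16. Stack: []
LOAD_FAST b → push 13. Stack: [13]
LOAD_CONST → push 5. Stack: [13, 5]
BINARY_OP + → 13 + 5 = 18. Stack: [18]
STORE_FAST w → w=18. Stack: []
LOAD_CONST → push 8. Stack: [8]
LOAD_FAST_LOAD_FAST b,n → push 13,16. Stack: [8, 13, 16]
BINARY_OP ^ → 13 ^ 16 = 29. Stack: [8, 29]
BINARY_OP % → 8 % 29 = 8. Stack: [8]
STORE_FAST k → k=8. Stack: []
LOAD_FAST w → push 18. Stack: [18]
LOAD_CONST → push 1. Stack: [18, 1]
BINARY_OP * → 18 * 1 = 18. Stack: [18]
STORE_FAST z → z=18. Stack: []
LOAD_CONST → push 2. Stack: [2]
LOAD_FAST z → push 18. Stack: [2, 18]
LOAD_CONST → push 2. Stack: [2, 18, 2]
BINARY_OP & → 18 & 2 = 2. Stack: [2, 2]
BINARY_OP * → 2 * 2 = 4. Stack: [4]
STORE_FAST r → r=4. Stack: []
LOAD_FAST r → push 4. Stack: [4]
RETURN_VALUE → return 4.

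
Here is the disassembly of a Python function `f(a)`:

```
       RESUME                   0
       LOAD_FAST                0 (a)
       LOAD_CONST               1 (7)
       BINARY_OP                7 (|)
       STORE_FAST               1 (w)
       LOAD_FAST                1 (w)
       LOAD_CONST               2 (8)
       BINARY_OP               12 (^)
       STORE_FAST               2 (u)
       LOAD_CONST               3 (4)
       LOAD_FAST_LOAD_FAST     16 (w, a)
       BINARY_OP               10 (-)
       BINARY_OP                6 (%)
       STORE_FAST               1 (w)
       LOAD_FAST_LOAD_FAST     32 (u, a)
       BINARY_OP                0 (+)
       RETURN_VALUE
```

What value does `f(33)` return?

LOAD_FAST a → push 33. Stack: [33]
LOAD_CONST → push 7. Stack: [33, 7]
BINARY_OP | → 33 | 7 = 39. Stack: [39]
STORE_FAST w → w=39. Stack: []
LOAD_FAST w → push 39. Stack: [39]
LOAD_CONST → push 8. Stack: [39, 8]
BINARY_OP ^ → 39 ^ 8 = 47. Stack: [47]
STORE_FAST u → u=47. Stack: []
LOAD_CONST → push 4. Stack: [4]
LOAD_FAST_LOAD_FAST w,a → push 39,33. Stack: [4, 39, 33]
BINARY_OP - → 39 - 33 = 6. Stack: [4, 6]
BINARY_OP % → 4 % 6 = 4. Stack: [4]
STORE_FAST w → w=4. Stack: []
LOAD_FAST_LOAD_FAST u,a → push 47,33. Stack: [47, 33]
BINARY_OP + → 47 + 33 = 80. Stack: [80]
RETURN_VALUE → return 80.

80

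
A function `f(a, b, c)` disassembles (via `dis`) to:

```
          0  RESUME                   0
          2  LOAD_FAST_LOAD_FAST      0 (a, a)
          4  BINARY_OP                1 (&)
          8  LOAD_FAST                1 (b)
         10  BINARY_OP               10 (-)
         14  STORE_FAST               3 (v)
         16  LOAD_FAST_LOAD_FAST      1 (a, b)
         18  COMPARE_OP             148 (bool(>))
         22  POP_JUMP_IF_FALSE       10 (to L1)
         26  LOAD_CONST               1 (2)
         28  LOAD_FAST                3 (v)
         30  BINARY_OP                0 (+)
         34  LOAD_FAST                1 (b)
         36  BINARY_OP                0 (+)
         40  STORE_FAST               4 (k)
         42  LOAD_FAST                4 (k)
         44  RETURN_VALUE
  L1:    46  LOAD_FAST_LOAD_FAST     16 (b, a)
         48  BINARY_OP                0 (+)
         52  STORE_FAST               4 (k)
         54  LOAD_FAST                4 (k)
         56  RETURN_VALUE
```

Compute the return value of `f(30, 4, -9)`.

32

LOAD_FAST_LOAD_FAST a,a → push 30,30. Stack: [30, 30]
BINARY_OP & → 30 & 30 = 30. Stack: [30]
LOAD_FAST b → push 4. Stack: [30, 4]
BINARY_OP - → 30 - 4 = 26. Stack: [26]
STORE_FAST v → v=26. Stack: []
LOAD_FAST_LOAD_FAST a,b → push 30,4. Stack: [30, 4]
COMPARE_OP bool(>) → 30 vs 4 = True. Stack: [True]
POP_JUMP_IF_FALSE → pop True; no jump. Stack: []
LOAD_CONST → push 2. Stack: [2]
LOAD_FAST v → push 26. Stack: [2, 26]
BINARY_OP + → 2 + 26 = 28. Stack: [28]
LOAD_FAST b → push 4. Stack: [28, 4]
BINARY_OP + → 28 + 4 = 32. Stack: [32]
STORE_FAST k → k=32. Stack: []
LOAD_FAST k → push 32. Stack: [32]
RETURN_VALUE → return 32.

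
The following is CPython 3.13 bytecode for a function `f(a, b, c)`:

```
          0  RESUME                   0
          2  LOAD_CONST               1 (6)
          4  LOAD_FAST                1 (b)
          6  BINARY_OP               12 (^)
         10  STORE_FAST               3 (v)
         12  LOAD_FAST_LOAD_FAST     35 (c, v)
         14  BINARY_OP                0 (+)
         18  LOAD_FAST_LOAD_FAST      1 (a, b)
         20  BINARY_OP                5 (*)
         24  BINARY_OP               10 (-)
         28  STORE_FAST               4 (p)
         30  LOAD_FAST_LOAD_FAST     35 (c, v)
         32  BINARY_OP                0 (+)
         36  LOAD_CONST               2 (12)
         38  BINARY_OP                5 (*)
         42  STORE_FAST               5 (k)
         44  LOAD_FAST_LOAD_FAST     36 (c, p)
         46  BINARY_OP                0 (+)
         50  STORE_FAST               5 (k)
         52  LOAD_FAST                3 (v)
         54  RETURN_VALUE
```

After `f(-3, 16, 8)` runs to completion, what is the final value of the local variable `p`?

LOAD_CONST → push 6. Stack: [6]
LOAD_FAST b → push 16. Stack: [6, 16]
BINARY_OP ^ → 6 ^ 16 = 22. Stack: [22]
STORE_FAST v → v=22. Stack: []
LOAD_FAST_LOAD_FAST c,v → push 8,22. Stack: [8, 22]
BINARY_OP + → 8 + 22 = 30. Stack: [30]
LOAD_FAST_LOAD_FAST a,b → push -3,16. Stack: [30, -3, 16]
BINARY_OP * → -3 * 16 = -48. Stack: [30, -48]
BINARY_OP - → 30 - -48 = 78. Stack: [78]
STORE_FAST p → p=78. Stack: []
LOAD_FAST_LOAD_FAST c,v → push 8,22. Stack: [8, 22]
BINARY_OP + → 8 + 22 = 30. Stack: [30]
LOAD_CONST → push 12. Stack: [30, 12]
BINARY_OP * → 30 * 12 = 360. Stack: [360]
STORE_FAST k → k=360. Stack: []
LOAD_FAST_LOAD_FAST c,p → push 8,78. Stack: [8, 78]
BINARY_OP + → 8 + 78 = 86. Stack: [86]
STORE_FAST k → k=86. Stack: []
LOAD_FAST v → push 22. Stack: [22]
RETURN_VALUE → return 22.

78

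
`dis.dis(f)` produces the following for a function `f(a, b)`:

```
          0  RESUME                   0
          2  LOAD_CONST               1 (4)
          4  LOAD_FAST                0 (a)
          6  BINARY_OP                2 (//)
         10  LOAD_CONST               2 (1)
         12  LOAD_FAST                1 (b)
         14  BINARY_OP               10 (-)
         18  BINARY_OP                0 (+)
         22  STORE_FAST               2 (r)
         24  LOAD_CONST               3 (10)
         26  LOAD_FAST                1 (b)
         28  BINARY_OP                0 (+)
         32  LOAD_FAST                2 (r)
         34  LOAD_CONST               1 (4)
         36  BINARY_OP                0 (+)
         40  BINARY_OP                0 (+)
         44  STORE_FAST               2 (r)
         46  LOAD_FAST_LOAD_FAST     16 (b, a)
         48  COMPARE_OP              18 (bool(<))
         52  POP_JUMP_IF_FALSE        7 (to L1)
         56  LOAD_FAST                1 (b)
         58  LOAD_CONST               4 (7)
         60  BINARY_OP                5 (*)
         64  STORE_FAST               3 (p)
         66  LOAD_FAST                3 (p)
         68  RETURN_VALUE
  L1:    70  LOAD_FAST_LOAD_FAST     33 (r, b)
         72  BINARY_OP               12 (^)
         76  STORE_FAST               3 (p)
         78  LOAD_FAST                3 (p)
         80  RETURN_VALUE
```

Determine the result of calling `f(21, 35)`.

44

LOAD_CONST → push 4. Stack: [4]
LOAD_FAST a → push 21. Stack: [4, 21]
BINARY_OP // → 4 // 21 = 0. Stack: [0]
LOAD_CONST → push 1. Stack: [0, 1]
LOAD_FAST b → push 35. Stack: [0, 1, 35]
BINARY_OP - → 1 - 35 = -34. Stack: [0, -34]
BINARY_OP + → 0 + -34 = -34. Stack: [-34]
STORE_FAST r → r=-34. Stack: []
LOAD_CONST → push 10. Stack: [10]
LOAD_FAST b → push 35. Stack: [10, 35]
BINARY_OP + → 10 + 35 = 45. Stack: [45]
LOAD_FAST r → push -34. Stack: [45, -34]
LOAD_CONST → push 4. Stack: [45, -34, 4]
BINARY_OP + → -34 + 4 = -30. Stack: [45, -30]
BINARY_OP + → 45 + -30 = 15. Stack: [15]
STORE_FAST r → r=15. Stack: []
LOAD_FAST_LOAD_FAST b,a → push 35,21. Stack: [35, 21]
COMPARE_OP bool(<) → 35 vs 21 = False. Stack: [False]
POP_JUMP_IF_FALSE → pop False; jump. Stack: []
LOAD_FAST_LOAD_FAST r,b → push 15,35. Stack: [15, 35]
BINARY_OP ^ → 15 ^ 35 = 44. Stack: [44]
STORE_FAST p → p=44. Stack: []
LOAD_FAST p → push 44. Stack: [44]
RETURN_VALUE → return 44.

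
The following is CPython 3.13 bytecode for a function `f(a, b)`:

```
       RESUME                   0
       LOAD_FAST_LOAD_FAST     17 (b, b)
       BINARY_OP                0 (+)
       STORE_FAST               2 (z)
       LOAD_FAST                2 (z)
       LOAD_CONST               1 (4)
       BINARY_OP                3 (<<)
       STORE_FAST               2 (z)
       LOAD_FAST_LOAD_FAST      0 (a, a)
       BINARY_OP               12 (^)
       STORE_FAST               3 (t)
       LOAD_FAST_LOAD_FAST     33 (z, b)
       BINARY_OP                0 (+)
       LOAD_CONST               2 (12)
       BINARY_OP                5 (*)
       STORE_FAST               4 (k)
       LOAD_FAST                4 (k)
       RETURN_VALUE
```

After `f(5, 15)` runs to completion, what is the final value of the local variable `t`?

0

LOAD_FAST_LOAD_FAST b,b → push 15,15. Stack: [15, 15]
BINARY_OP + → 15 + 15 = 30. Stack: [30]
STORE_FAST z → z=30. Stack: []
LOAD_FAST z → push 30. Stack: [30]
LOAD_CONST → push 4. Stack: [30, 4]
BINARY_OP << → 30 << 4 = 480. Stack: [480]
STORE_FAST z → z=480. Stack: []
LOAD_FAST_LOAD_FAST a,a → push 5,5. Stack: [5, 5]
BINARY_OP ^ → 5 ^ 5 = 0. Stack: [0]
STORE_FAST t → t=0. Stack: []
LOAD_FAST_LOAD_FAST z,b → push 480,15. Stack: [480, 15]
BINARY_OP + → 480 + 15 = 495. Stack: [495]
LOAD_CONST → push 12. Stack: [495, 12]
BINARY_OP * → 495 * 12 = 5940. Stack: [5940]
STORE_FAST k → k=5940. Stack: []
LOAD_FAST k → push 5940. Stack: [5940]
RETURN_VALUE → return 5940.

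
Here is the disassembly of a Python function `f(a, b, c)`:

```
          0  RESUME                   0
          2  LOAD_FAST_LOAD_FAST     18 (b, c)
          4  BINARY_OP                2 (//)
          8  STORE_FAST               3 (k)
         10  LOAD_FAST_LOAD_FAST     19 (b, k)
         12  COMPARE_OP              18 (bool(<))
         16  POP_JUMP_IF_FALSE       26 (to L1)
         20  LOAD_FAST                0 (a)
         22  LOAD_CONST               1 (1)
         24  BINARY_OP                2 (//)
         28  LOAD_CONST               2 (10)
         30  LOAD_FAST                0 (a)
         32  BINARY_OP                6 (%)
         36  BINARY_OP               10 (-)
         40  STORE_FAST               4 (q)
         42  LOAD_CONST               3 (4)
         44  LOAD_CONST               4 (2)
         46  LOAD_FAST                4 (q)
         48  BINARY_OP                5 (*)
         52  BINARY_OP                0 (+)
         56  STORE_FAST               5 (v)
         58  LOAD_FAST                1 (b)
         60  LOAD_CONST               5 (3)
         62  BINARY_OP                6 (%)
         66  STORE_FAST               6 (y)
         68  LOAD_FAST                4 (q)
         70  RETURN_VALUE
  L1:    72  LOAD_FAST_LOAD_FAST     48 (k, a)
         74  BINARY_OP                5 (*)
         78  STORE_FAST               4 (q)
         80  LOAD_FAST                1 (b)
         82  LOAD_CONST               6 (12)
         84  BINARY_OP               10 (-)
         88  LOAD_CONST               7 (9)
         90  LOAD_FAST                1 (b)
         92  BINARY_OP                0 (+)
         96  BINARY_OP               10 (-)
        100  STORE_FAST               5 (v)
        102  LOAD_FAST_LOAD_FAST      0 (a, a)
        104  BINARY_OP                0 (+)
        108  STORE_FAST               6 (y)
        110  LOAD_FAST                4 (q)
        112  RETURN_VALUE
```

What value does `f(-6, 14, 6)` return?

LOAD_FAST_LOAD_FAST b,c → push 14,6. Stack: [14, 6]
BINARY_OP // → 14 // 6 = 2. Stack: [2]
STORE_FAST k → k=2. Stack: []
LOAD_FAST_LOAD_FAST b,k → push 14,2. Stack: [14, 2]
COMPARE_OP bool(<) → 14 vs 2 = False. Stack: [False]
POP_JUMP_IF_FALSE → pop False; jump. Stack: []
LOAD_FAST_LOAD_FAST k,a → push 2,-6. Stack: [2, -6]
BINARY_OP * → 2 * -6 = -12. Stack: [-12]
STORE_FAST q → q=-12. Stack: []
LOAD_FAST b → push 14. Stack: [14]
LOAD_CONST → push 12. Stack: [14, 12]
BINARY_OP - → 14 - 12 = 2. Stack: [2]
LOAD_CONST → push 9. Stack: [2, 9]
LOAD_FAST b → push 14. Stack: [2, 9, 14]
BINARY_OP + → 9 + 14 = 23. Stack: [2, 23]
BINARY_OP - → 2 - 23 = -21. Stack: [-21]
STORE_FAST v → v=-21. Stack: []
LOAD_FAST_LOAD_FAST a,a → push -6,-6. Stack: [-6, -6]
BINARY_OP + → -6 + -6 = -12. Stack: [-12]
STORE_FAST y → y=-12. Stack: []
LOAD_FAST q → push -12. Stack: [-12]
RETURN_VALUE → return -12.

-12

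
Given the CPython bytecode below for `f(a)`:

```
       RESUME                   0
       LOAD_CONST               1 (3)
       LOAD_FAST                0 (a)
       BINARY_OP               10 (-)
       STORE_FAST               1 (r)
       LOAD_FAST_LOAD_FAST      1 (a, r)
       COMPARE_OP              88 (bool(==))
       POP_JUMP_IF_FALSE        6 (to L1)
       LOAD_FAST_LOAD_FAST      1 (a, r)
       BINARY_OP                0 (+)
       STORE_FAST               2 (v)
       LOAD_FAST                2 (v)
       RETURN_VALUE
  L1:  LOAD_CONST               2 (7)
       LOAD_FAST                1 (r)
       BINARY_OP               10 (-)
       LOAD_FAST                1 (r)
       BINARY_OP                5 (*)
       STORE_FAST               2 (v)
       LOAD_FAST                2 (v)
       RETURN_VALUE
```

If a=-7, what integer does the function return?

LOAD_CONST → push 3. Stack: [3]
LOAD_FAST a → push -7. Stack: [3, -7]
BINARY_OP - → 3 - -7 = 10. Stack: [10]
STORE_FAST r → r=10. Stack: []
LOAD_FAST_LOAD_FAST a,r → push -7,10. Stack: [-7, 10]
COMPARE_OP bool(==) → -7 vs 10 = False. Stack: [False]
POP_JUMP_IF_FALSE → pop False; jump. Stack: []
LOAD_CONST → push 7. Stack: [7]
LOAD_FAST r → push 10. Stack: [7, 10]
BINARY_OP - → 7 - 10 = -3. Stack: [-3]
LOAD_FAST r → push 10. Stack: [-3, 10]
BINARY_OP * → -3 * 10 = -30. Stack: [-30]
STORE_FAST v → v=-30. Stack: []
LOAD_FAST v → push -30. Stack: [-30]
RETURN_VALUE → return -30.

-30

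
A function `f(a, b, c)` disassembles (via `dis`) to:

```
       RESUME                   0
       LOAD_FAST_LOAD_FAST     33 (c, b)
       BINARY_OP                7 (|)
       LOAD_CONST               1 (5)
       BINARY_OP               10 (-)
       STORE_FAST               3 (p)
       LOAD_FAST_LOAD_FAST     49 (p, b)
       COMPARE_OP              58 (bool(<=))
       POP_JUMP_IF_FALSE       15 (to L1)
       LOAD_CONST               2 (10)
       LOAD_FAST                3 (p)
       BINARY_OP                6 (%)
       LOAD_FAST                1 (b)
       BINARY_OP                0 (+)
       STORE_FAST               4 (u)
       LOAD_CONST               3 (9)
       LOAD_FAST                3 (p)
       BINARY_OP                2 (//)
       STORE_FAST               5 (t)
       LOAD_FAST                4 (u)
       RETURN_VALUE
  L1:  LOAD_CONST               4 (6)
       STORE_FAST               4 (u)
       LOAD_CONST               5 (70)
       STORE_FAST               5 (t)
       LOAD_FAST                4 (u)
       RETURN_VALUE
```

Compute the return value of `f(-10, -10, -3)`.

LOAD_FAST_LOAD_FAST c,b → push -3,-10. Stack: [-3, -10]
BINARY_OP | → -3 | -10 = -1. Stack: [-1]
LOAD_CONST → push 5. Stack: [-1, 5]
BINARY_OP - → -1 - 5 = -6. Stack: [-6]
STORE_FAST p → p=-6. Stack: []
LOAD_FAST_LOAD_FAST p,b → push -6,-10. Stack: [-6, -10]
COMPARE_OP bool(<=) → -6 vs -10 = False. Stack: [False]
POP_JUMP_IF_FALSE → pop False; jump. Stack: []
LOAD_CONST → push 6. Stack: [6]
STORE_FAST u → u=6. Stack: []
LOAD_CONST → push 70. Stack: [70]
STORE_FAST t → t=70. Stack: []
LOAD_FAST u → push 6. Stack: [6]
RETURN_VALUE → return 6.

6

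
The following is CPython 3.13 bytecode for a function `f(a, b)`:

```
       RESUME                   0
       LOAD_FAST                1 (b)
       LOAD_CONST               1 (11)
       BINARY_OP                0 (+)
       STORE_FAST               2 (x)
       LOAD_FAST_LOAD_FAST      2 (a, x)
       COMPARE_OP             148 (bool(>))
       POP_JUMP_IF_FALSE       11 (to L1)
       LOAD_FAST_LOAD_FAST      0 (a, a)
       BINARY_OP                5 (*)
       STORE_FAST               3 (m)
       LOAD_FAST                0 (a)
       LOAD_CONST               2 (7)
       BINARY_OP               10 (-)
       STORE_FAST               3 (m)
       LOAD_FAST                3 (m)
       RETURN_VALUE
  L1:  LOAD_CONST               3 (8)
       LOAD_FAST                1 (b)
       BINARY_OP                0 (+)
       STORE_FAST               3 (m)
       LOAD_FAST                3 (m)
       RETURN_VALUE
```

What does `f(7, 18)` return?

26

LOAD_FAST b → push 18. Stack: [18]
LOAD_CONST → push 11. Stack: [18, 11]
BINARY_OP + → 18 + 11 = 29. Stack: [29]
STORE_FAST x → x=29. Stack: []
LOAD_FAST_LOAD_FAST a,x → push 7,29. Stack: [7, 29]
COMPARE_OP bool(>) → 7 vs 29 = False. Stack: [False]
POP_JUMP_IF_FALSE → pop False; jump. Stack: []
LOAD_CONST → push 8. Stack: [8]
LOAD_FAST b → push 18. Stack: [8, 18]
BINARY_OP + → 8 + 18 = 26. Stack: [26]
STORE_FAST m → m=26. Stack: []
LOAD_FAST m → push 26. Stack: [26]
RETURN_VALUE → return 26.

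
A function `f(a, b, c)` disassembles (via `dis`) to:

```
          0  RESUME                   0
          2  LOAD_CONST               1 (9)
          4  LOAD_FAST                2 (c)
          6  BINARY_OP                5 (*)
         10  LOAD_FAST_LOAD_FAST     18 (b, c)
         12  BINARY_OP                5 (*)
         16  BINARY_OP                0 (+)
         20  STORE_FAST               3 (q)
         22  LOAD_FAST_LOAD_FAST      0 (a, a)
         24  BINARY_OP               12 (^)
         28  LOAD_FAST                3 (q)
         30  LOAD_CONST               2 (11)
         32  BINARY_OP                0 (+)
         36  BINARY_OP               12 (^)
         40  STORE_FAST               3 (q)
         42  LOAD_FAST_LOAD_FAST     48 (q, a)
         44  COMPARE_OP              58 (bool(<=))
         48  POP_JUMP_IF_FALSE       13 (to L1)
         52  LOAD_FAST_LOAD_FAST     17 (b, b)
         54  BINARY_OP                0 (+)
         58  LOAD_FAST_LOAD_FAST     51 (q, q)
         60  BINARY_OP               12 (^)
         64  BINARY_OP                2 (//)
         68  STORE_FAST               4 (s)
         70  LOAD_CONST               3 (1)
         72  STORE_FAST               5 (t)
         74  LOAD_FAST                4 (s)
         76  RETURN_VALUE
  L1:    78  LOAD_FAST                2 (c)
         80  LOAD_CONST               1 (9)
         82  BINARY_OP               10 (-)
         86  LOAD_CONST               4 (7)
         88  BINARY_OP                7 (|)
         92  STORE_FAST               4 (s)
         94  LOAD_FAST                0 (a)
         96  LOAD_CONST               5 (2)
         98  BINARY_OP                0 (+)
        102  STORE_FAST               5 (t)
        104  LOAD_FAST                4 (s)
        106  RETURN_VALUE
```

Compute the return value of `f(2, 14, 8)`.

-1

LOAD_CONST → push 9. Stack: [9]
LOAD_FAST c → push 8. Stack: [9, 8]
BINARY_OP * → 9 * 8 = 72. Stack: [72]
LOAD_FAST_LOAD_FAST b,c → push 14,8. Stack: [72, 14, 8]
BINARY_OP * → 14 * 8 = 112. Stack: [72, 112]
BINARY_OP + → 72 + 112 = 184. Stack: [184]
STORE_FAST q → q=184. Stack: []
LOAD_FAST_LOAD_FAST a,a → push 2,2. Stack: [2, 2]
BINARY_OP ^ → 2 ^ 2 = 0. Stack: [0]
LOAD_FAST q → push 184. Stack: [0, 184]
LOAD_CONST → push 11. Stack: [0, 184, 11]
BINARY_OP + → 184 + 11 = 195. Stack: [0, 195]
BINARY_OP ^ → 0 ^ 195 = 195. Stack: [195]
STORE_FAST q → q=195. Stack: []
LOAD_FAST_LOAD_FAST q,a → push 195,2. Stack: [195, 2]
COMPARE_OP bool(<=) → 195 vs 2 = False. Stack: [False]
POP_JUMP_IF_FALSE → pop False; jump. Stack: []
LOAD_FAST c → push 8. Stack: [8]
LOAD_CONST → push 9. Stack: [8, 9]
BINARY_OP - → 8 - 9 = -1. Stack: [-1]
LOAD_CONST → push 7. Stack: [-1, 7]
BINARY_OP | → -1 | 7 = -1. Stack: [-1]
STORE_FAST s → s=-1. Stack: []
LOAD_FAST a → push 2. Stack: [2]
LOAD_CONST → push 2. Stack: [2, 2]
BINARY_OP + → 2 + 2 = 4. Stack: [4]
STORE_FAST t → t=4. Stack: []
LOAD_FAST s → push -1. Stack: [-1]
RETURN_VALUE → return -1.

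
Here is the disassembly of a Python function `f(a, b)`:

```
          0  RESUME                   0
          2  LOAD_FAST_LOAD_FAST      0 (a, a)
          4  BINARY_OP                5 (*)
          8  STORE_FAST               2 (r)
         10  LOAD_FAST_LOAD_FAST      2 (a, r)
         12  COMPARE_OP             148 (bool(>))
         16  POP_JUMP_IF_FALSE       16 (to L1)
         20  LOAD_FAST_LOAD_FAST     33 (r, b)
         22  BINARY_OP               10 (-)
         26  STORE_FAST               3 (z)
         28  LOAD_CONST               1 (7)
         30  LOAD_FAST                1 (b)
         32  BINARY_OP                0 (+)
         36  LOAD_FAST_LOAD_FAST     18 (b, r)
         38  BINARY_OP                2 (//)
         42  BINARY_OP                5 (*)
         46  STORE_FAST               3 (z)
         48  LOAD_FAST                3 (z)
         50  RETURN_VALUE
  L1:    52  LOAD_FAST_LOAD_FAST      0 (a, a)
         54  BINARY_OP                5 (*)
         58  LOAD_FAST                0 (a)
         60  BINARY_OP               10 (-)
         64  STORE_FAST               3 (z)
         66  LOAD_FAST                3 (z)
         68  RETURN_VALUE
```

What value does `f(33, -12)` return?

1056

LOAD_FAST_LOAD_FAST a,a → push 33,33. Stack: [33, 33]
BINARY_OP * → 33 * 33 = 1089. Stack: [1089]
STORE_FAST r → r=1089. Stack: []
LOAD_FAST_LOAD_FAST a,r → push 33,1089. Stack: [33, 1089]
COMPARE_OP bool(>) → 33 vs 1089 = False. Stack: [False]
POP_JUMP_IF_FALSE → pop False; jump. Stack: []
LOAD_FAST_LOAD_FAST a,a → push 33,33. Stack: [33, 33]
BINARY_OP * → 33 * 33 = 1089. Stack: [1089]
LOAD_FAST a → push 33. Stack: [1089, 33]
BINARY_OP - → 1089 - 33 = 1056. Stack: [1056]
STORE_FAST z → z=1056. Stack: []
LOAD_FAST z → push 1056. Stack: [1056]
RETURN_VALUE → return 1056.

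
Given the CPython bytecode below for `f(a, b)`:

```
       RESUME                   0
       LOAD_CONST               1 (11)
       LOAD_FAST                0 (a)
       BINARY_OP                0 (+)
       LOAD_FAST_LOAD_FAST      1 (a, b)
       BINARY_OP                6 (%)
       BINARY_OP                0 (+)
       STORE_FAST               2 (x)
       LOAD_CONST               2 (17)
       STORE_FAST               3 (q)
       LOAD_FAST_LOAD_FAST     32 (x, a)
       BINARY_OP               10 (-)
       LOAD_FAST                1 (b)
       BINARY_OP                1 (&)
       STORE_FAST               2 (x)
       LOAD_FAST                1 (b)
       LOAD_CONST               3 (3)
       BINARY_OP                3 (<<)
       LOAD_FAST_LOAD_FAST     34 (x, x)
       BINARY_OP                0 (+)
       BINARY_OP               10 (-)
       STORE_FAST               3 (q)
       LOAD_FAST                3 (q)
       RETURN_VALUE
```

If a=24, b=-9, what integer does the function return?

-72

LOAD_CONST → push 11. Stack: [11]
LOAD_FAST a → push 24. Stack: [11, 24]
BINARY_OP + → 11 + 24 = 35. Stack: [35]
LOAD_FAST_LOAD_FAST a,b → push 24,-9. Stack: [35, 24, -9]
BINARY_OP % → 24 % -9 = -3. Stack: [35, -3]
BINARY_OP + → 35 + -3 = 32. Stack: [32]
STORE_FAST x → x=32. Stack: []
LOAD_CONST → push 17. Stack: [17]
STORE_FAST q → q=17. Stack: []
LOAD_FAST_LOAD_FAST x,a → push 32,24. Stack: [32, 24]
BINARY_OP - → 32 - 24 = 8. Stack: [8]
LOAD_FAST b → push -9. Stack: [8, -9]
BINARY_OP & → 8 & -9 = 0. Stack: [0]
STORE_FAST x → x=0. Stack: []
LOAD_FAST b → push -9. Stack: [-9]
LOAD_CONST → push 3. Stack: [-9, 3]
BINARY_OP << → -9 << 3 = -72. Stack: [-72]
LOAD_FAST_LOAD_FAST x,x → push 0,0. Stack: [-72, 0, 0]
BINARY_OP + → 0 + 0 = 0. Stack: [-72, 0]
BINARY_OP - → -72 - 0 = -72. Stack: [-72]
STORE_FAST q → q=-72. Stack: []
LOAD_FAST q → push -72. Stack: [-72]
RETURN_VALUE → return -72.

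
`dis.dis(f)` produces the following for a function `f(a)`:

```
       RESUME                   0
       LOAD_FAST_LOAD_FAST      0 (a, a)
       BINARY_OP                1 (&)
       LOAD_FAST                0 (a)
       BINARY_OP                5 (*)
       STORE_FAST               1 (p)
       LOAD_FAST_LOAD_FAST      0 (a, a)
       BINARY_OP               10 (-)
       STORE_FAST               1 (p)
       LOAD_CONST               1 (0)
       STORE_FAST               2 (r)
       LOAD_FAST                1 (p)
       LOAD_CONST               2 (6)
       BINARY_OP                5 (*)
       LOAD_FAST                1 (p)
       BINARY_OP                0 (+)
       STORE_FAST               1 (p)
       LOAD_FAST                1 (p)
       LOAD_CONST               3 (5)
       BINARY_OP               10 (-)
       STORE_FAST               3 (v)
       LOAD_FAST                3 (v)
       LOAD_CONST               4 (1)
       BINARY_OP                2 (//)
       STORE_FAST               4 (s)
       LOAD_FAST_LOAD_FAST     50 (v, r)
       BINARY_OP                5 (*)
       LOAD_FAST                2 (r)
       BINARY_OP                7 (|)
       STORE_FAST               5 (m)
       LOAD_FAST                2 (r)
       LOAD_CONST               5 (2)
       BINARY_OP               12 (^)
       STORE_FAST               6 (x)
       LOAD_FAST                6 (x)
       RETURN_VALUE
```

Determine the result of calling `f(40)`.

LOAD_FAST_LOAD_FAST a,a → push 40,40. Stack: [40, 40]
BINARY_OP & → 40 & 40 = 40. Stack: [40]
LOAD_FAST a → push 40. Stack: [40, 40]
BINARY_OP * → 40 * 40 = 1600. Stack: [1600]
STORE_FAST p → p=1600. Stack: []
LOAD_FAST_LOAD_FAST a,a → push 40,40. Stack: [40, 40]
BINARY_OP - → 40 - 40 = 0. Stack: [0]
STORE_FAST p → p=0. Stack: []
LOAD_CONST → push 0. Stack: [0]
STORE_FAST r → r=0. Stack: []
LOAD_FAST p → push 0. Stack: [0]
LOAD_CONST → push 6. Stack: [0, 6]
BINARY_OP * → 0 * 6 = 0. Stack: [0]
LOAD_FAST p → push 0. Stack: [0, 0]
BINARY_OP + → 0 + 0 = 0. Stack: [0]
STORE_FAST p → p=0. Stack: []
LOAD_FAST p → push 0. Stack: [0]
LOAD_CONST → push 5. Stack: [0, 5]
BINARY_OP - → 0 - 5 = -5. Stack: [-5]
STORE_FAST v → v=-5. Stack: []
LOAD_FAST v → push -5. Stack: [-5]
LOAD_CONST → push 1. Stack: [-5, 1]
BINARY_OP // → -5 // 1 = -5. Stack: [-5]
STORE_FAST s → s=-5. Stack: []
LOAD_FAST_LOAD_FAST v,r → push -5,0. Stack: [-5, 0]
BINARY_OP * → -5 * 0 = 0. Stack: [0]
LOAD_FAST r → push 0. Stack: [0, 0]
BINARY_OP | → 0 | 0 = 0. Stack: [0]
STORE_FAST m → m=0. Stack: []
LOAD_FAST r → push 0. Stack: [0]
LOAD_CONST → push 2. Stack: [0, 2]
BINARY_OP ^ → 0 ^ 2 = 2. Stack: [2]
STORE_FAST x → x=2. Stack: []
LOAD_FAST x → push 2. Stack: [2]
RETURN_VALUE → return 2.

2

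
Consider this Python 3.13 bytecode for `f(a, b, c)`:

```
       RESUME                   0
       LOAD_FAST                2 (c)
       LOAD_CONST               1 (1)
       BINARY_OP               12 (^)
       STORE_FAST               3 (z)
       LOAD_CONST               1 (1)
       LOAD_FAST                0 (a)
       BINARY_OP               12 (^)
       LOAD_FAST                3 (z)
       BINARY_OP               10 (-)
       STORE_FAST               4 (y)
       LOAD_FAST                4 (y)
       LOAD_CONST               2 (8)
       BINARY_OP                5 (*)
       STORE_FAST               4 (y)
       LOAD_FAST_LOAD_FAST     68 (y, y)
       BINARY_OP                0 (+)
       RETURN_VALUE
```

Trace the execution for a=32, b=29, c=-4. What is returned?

576

LOAD_FAST c → push -4. Stack: [-4]
LOAD_CONST → push 1. Stack: [-4, 1]
BINARY_OP ^ → -4 ^ 1 = -3. Stack: [-3]
STORE_FAST z → z=-3. Stack: []
LOAD_CONST → push 1. Stack: [1]
LOAD_FAST a → push 32. Stack: [1, 32]
BINARY_OP ^ → 1 ^ 32 = 33. Stack: [33]
LOAD_FAST z → push -3. Stack: [33, -3]
BINARY_OP - → 33 - -3 = 36. Stack: [36]
STORE_FAST y → y=36. Stack: []
LOAD_FAST y → push 36. Stack: [36]
LOAD_CONST → push 8. Stack: [36, 8]
BINARY_OP * → 36 * 8 = 288. Stack: [288]
STORE_FAST y → y=288. Stack: []
LOAD_FAST_LOAD_FAST y,y → push 288,288. Stack: [288, 288]
BINARY_OP + → 288 + 288 = 576. Stack: [576]
RETURN_VALUE → return 576.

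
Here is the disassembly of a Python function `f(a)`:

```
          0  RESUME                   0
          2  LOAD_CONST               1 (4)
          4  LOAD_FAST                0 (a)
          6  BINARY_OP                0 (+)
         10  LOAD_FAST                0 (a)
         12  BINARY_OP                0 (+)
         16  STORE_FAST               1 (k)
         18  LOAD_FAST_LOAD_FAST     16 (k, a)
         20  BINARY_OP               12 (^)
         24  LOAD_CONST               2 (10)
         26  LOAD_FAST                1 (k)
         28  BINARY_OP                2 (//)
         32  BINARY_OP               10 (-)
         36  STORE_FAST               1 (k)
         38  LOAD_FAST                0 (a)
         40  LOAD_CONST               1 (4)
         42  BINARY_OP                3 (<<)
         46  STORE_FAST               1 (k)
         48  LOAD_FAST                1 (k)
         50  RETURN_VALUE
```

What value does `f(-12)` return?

LOAD_CONST → push 4. Stack: [4]
LOAD_FAST a → push -12. Stack: [4, -12]
BINARY_OP + → 4 + -12 = -8. Stack: [-8]
LOAD_FAST a → push -12. Stack: [-8, -12]
BINARY_OP + → -8 + -12 = -20. Stack: [-20]
STORE_FAST k → k=-20. Stack: []
LOAD_FAST_LOAD_FAST k,a → push -20,-12. Stack: [-20, -12]
BINARY_OP ^ → -20 ^ -12 = 24. Stack: [24]
LOAD_CONST → push 10. Stack: [24, 10]
LOAD_FAST k → push -20. Stack: [24, 10, -20]
BINARY_OP // → 10 // -20 = -1. Stack: [24, -1]
BINARY_OP - → 24 - -1 = 25. Stack: [25]
STORE_FAST k → k=25. Stack: []
LOAD_FAST a → push -12. Stack: [-12]
LOAD_CONST → push 4. Stack: [-12, 4]
BINARY_OP << → -12 << 4 = -192. Stack: [-192]
STORE_FAST k → k=-192. Stack: []
LOAD_FAST k → push -192. Stack: [-192]
RETURN_VALUE → return -192.

-192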